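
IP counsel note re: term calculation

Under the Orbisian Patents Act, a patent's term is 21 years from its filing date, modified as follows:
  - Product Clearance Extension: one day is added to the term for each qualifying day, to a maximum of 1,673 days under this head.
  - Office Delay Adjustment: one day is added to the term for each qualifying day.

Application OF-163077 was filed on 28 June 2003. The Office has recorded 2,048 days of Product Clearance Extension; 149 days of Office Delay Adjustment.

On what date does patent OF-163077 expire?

2029-06-24

Base term: filing date + 21 years → 28 June 2024.
Product Clearance Extension: 2048 days claimed exceeds the 1673-day cap, so +1673 days → 26 January 2029.
Office Delay Adjustment: +149 days → 24 June 2029.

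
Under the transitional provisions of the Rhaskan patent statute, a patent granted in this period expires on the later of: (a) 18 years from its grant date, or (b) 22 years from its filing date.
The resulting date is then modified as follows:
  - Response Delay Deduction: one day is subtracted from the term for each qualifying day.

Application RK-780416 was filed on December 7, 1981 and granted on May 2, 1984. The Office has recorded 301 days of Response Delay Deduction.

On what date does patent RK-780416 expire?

2003-02-09

(a) grant + 18 years → 2 May 2002.
(b) filing + 22 years → 7 December 2003.
Later of the two: 7 December 2003.
Response Delay Deduction: −301 days → 9 February 2003.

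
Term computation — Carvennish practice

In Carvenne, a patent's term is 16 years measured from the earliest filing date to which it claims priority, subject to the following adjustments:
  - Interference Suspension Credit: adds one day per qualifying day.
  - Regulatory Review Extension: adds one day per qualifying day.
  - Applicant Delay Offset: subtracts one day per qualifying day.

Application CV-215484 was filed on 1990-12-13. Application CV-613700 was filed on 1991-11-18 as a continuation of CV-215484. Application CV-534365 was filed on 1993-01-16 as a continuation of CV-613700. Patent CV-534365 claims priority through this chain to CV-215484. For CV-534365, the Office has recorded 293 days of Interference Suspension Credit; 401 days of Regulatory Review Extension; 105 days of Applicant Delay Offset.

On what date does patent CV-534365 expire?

July 24, 2008

Earliest priority filing: 13 December 1990.
Base term: 13 December 1990 + 16 years → 13 December 2006.
Interference Suspension Credit: +293 days → 2 October 2007.
Regulatory Review Extension: +401 days → 6 November 2008.
Applicant Delay Offset: −105 days → 24 July 2008.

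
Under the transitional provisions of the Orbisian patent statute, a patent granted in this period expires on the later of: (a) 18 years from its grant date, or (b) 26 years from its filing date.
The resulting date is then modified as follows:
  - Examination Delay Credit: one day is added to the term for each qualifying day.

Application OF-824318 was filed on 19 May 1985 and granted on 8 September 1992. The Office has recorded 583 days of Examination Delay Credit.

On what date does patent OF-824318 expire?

2012-12-22

(a) grant + 18 years → 8 September 2010.
(b) filing + 26 years → 19 May 2011.
Later of the two: 19 May 2011.
Examination Delay Credit: +583 days → 22 December 2012.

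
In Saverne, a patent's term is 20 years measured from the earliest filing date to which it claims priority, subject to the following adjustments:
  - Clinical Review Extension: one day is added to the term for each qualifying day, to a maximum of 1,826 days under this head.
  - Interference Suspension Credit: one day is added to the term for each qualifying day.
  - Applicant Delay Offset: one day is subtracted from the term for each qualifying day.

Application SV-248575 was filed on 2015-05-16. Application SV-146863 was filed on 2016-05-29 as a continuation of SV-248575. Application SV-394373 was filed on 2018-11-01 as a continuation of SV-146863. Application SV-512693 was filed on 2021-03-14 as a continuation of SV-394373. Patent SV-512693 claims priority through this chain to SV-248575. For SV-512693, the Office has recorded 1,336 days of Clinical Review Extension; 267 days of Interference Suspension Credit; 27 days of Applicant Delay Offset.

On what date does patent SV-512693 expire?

Earliest priority filing: 16 May 2015.
Base term: 16 May 2015 + 20 years → 16 May 2035.
Clinical Review Extension: 1336 days (within the 1826-day cap) → +1336 days → 11 January 2039.
Interference Suspension Credit: +267 days → 5 October 2039.
Applicant Delay Offset: −27 days → 8 September 2039.

September 8, 2039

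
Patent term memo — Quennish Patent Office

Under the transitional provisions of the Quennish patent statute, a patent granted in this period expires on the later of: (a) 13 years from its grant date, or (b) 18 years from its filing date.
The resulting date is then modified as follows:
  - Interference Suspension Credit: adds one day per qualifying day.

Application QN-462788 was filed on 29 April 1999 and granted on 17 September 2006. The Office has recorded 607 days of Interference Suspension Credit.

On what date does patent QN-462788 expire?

(a) grant + 13 years → 17 September 2019.
(b) filing + 18 years → 29 April 2017.
Later of the two: 17 September 2019.
Interference Suspension Credit: +607 days → 16 May 2021.

2021-05-16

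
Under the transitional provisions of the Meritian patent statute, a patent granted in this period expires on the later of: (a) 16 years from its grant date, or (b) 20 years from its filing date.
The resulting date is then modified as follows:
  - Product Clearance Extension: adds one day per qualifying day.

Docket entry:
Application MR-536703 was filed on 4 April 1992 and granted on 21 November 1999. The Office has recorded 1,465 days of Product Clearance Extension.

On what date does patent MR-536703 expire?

(a) grant + 16 years → 21 November 2015.
(b) filing + 20 years → 4 April 2012.
Later of the two: 21 November 2015.
Product Clearance Extension: +1465 days → 25 November 2019.

2019-11-25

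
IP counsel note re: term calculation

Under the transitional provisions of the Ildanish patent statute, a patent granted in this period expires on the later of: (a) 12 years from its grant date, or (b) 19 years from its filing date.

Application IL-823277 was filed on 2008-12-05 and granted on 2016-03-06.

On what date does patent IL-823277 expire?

(a) grant + 12 years → 6 March 2028.
(b) filing + 19 years → 5 December 2027.
Later of the two: 6 March 2028.

2028-03-06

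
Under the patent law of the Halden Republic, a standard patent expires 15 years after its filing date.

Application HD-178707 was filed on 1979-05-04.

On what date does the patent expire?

1994-05-04

Filing date + 15 years → 4 May 1994.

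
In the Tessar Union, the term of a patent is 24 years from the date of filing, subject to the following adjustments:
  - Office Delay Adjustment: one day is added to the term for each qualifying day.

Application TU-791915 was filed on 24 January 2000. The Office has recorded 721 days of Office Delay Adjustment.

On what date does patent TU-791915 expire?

2026-01-14

Base term: filing date + 24 years → 24 January 2024.
Office Delay Adjustment: +721 days → 14 January 2026.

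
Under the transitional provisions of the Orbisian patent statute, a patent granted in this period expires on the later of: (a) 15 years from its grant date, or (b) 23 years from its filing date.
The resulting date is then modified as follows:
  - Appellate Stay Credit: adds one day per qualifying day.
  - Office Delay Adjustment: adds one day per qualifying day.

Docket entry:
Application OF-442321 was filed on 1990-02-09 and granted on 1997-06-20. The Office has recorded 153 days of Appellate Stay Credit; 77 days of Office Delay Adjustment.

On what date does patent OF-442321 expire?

September 27, 2013

(a) grant + 15 years → 20 June 2012.
(b) filing + 23 years → 9 February 2013.
Later of the two: 9 February 2013.
Appellate Stay Credit: +153 days → 12 July 2013.
Office Delay Adjustment: +77 days → 27 September 2013.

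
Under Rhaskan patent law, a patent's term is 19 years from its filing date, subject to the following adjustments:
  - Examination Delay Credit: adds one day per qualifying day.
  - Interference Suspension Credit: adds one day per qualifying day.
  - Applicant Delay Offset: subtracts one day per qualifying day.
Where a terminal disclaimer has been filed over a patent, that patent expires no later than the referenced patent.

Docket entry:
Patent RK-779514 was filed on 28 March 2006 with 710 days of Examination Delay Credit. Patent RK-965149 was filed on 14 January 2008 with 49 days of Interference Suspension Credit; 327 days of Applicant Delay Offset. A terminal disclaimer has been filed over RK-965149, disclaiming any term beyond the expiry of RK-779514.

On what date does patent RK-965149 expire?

April 11, 2026

Natural term of RK-965149:
  Base: filing + 19 years → 14 January 2027.
  Interference Suspension Credit: +49 days → 4 March 2027.
  Applicant Delay Offset: −327 days → 11 April 2026.
Expiry of referenced patent RK-779514:
  Base: filing + 19 years → 28 March 2025.
  Examination Delay Credit: +710 days → 8 March 2027.
Terminal disclaimer: RK-965149 expires on the earlier of 11 April 2026 and 8 March 2027.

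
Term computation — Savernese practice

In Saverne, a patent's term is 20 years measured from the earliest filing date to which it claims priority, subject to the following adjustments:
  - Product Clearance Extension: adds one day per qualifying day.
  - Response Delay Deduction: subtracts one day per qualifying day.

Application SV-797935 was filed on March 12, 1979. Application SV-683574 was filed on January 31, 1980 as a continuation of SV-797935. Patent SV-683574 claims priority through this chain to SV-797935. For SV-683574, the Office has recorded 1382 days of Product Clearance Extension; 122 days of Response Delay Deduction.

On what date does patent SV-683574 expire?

Earliest priority filing: 12 March 1979.
Base term: 12 March 1979 + 20 years → 12 March 1999.
Product Clearance Extension: +1382 days → 23 December 2002.
Response Delay Deduction: −122 days → 23 August 2002.

2002-08-23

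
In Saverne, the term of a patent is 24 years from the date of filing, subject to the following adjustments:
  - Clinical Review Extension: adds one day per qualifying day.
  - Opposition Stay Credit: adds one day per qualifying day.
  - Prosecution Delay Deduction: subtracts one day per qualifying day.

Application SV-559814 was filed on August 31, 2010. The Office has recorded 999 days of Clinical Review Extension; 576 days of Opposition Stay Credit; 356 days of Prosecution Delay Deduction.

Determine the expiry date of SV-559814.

Base term: filing date + 24 years → 31 August 2034.
Clinical Review Extension: +999 days → 26 May 2037.
Opposition Stay Credit: +576 days → 23 December 2038.
Prosecution Delay Deduction: −356 days → 1 January 2038.

January 1, 2038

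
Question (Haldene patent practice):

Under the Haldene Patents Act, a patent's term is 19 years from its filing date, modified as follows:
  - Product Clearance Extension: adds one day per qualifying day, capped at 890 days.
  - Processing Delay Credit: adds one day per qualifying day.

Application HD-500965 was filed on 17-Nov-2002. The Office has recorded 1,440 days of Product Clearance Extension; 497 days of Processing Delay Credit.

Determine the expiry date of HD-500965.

Base term: filing date + 19 years → 17 November 2021.
Product Clearance Extension: 1440 days claimed exceeds the 890-day cap, so +890 days → 25 April 2024.
Processing Delay Credit: +497 days → 4 September 2025.

September 4, 2025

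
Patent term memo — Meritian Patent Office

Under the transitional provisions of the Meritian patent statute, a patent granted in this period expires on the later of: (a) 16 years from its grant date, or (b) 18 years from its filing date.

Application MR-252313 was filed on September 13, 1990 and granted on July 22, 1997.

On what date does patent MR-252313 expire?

July 22, 2013

(a) grant + 16 years → 22 July 2013.
(b) filing + 18 years → 13 September 2008.
Later of the two: 22 July 2013.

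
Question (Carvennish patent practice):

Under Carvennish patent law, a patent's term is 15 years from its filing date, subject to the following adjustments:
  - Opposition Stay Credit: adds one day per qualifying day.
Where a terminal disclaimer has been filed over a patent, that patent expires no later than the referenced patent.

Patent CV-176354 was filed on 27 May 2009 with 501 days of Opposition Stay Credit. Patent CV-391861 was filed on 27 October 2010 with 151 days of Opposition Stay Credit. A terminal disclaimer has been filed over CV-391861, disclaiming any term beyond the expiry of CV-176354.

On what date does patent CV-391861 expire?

2025-10-10

Natural term of CV-391861:
  Base: filing + 15 years → 27 October 2025.
  Opposition Stay Credit: +151 days → 27 March 2026.
Expiry of referenced patent CV-176354:
  Base: filing + 15 years → 27 May 2024.
  Opposition Stay Credit: +501 days → 10 October 2025.
Terminal disclaimer: CV-391861 expires on the earlier of 27 March 2026 and 10 October 2025.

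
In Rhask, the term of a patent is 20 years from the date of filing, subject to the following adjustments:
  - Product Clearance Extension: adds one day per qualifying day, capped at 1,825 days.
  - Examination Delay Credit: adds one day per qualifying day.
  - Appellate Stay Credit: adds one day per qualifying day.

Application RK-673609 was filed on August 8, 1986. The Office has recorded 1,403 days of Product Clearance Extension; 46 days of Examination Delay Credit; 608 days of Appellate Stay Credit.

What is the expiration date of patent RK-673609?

2012-03-26

Base term: filing date + 20 years → 8 August 2006.
Product Clearance Extension: 1403 days (within the 1825-day cap) → +1403 days → 11 June 2010.
Examination Delay Credit: +46 days → 27 July 2010.
Appellate Stay Credit: +608 days → 26 March 2012.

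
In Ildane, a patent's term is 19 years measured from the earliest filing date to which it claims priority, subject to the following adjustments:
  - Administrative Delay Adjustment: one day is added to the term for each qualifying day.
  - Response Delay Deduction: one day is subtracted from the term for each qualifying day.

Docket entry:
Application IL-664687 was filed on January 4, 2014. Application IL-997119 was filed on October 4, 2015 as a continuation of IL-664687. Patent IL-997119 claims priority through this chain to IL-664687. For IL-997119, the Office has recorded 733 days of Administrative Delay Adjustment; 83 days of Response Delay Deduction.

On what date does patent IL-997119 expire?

2034-10-16

Earliest priority filing: 4 January 2014.
Base term: 4 January 2014 + 19 years → 4 January 2033.
Administrative Delay Adjustment: +733 days → 7 January 2035.
Response Delay Deduction: −83 days → 16 October 2034.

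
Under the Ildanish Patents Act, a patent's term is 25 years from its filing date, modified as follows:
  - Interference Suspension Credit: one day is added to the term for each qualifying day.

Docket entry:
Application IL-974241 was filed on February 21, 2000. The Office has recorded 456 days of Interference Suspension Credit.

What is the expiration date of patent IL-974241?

May 23, 2026

Base term: filing date + 25 years → 21 February 2025.
Interference Suspension Credit: +456 days → 23 May 2026.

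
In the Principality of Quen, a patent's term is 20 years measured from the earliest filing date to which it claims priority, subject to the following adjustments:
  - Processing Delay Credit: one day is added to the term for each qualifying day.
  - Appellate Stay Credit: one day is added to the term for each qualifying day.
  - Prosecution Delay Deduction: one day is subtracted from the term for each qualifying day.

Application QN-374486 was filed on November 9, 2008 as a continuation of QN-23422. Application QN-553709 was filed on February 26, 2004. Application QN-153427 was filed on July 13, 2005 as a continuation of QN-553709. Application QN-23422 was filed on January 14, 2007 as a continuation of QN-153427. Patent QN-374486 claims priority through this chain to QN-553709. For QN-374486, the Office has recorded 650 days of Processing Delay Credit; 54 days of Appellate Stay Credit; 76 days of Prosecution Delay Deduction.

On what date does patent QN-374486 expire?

November 15, 2025

Earliest priority filing: 26 February 2004.
Base term: 26 February 2004 + 20 years → 26 February 2024.
Processing Delay Credit: +650 days → 7 December 2025.
Appellate Stay Credit: +54 days → 30 January 2026.
Prosecution Delay Deduction: −76 days → 15 November 2025.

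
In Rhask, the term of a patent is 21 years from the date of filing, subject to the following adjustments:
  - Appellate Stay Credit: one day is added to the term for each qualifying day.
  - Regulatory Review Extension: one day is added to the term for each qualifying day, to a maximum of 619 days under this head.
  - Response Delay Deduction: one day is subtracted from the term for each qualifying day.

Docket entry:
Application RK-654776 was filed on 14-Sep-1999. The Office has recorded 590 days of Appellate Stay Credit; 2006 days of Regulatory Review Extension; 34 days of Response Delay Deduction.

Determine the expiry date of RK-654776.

2023-12-03

Base term: filing date + 21 years → 14 September 2020.
Appellate Stay Credit: +590 days → 27 April 2022.
Regulatory Review Extension: 2006 days claimed exceeds the 619-day cap, so +619 days → 6 January 2024.
Response Delay Deduction: −34 days → 3 December 2023.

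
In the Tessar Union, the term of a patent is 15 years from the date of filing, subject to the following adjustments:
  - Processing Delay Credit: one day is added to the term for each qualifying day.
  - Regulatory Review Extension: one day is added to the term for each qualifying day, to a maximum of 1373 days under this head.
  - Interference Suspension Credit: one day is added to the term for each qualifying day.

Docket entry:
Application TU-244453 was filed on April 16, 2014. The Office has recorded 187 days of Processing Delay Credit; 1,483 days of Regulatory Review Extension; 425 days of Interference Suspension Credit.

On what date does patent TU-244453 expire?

2034-09-22

Base term: filing date + 15 years → 16 April 2029.
Processing Delay Credit: +187 days → 20 October 2029.
Regulatory Review Extension: 1483 days claimed exceeds the 1373-day cap, so +1373 days → 24 July 2033.
Interference Suspension Credit: +425 days → 22 September 2034.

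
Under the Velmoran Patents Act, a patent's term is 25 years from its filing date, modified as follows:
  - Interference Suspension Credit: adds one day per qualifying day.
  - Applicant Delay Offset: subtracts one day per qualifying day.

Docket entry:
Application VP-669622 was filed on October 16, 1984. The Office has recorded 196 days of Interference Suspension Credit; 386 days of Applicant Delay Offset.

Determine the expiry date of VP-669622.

April 9, 2009

Base term: filing date + 25 years → 16 October 2009.
Interference Suspension Credit: +196 days → 30 April 2010.
Applicant Delay Offset: −386 days → 9 April 2009.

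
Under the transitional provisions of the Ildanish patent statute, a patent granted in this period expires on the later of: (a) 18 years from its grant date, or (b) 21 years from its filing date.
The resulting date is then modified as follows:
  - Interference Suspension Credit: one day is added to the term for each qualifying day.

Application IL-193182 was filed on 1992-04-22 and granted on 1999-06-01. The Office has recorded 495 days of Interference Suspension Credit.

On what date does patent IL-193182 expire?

2018-10-09

(a) grant + 18 years → 1 June 2017.
(b) filing + 21 years → 22 April 2013.
Later of the two: 1 June 2017.
Interference Suspension Credit: +495 days → 9 October 2018.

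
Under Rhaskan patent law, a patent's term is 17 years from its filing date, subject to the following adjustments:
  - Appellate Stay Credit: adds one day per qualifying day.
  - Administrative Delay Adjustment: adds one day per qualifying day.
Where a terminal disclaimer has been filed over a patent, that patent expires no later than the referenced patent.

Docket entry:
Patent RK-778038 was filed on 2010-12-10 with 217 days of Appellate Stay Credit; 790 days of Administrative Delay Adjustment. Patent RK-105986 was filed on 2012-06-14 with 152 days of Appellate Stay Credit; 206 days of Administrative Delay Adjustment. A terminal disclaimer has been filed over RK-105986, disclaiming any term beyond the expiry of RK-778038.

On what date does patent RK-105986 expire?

2030-06-07

Natural term of RK-105986:
  Base: filing + 17 years → 14 June 2029.
  Appellate Stay Credit: +152 days → 13 November 2029.
  Administrative Delay Adjustment: +206 days → 7 June 2030.
Expiry of referenced patent RK-778038:
  Base: filing + 17 years → 10 December 2027.
  Appellate Stay Credit: +217 days → 14 July 2028.
  Administrative Delay Adjustment: +790 days → 12 September 2030.
Terminal disclaimer: RK-105986 expires on the earlier of 7 June 2030 and 12 September 2030.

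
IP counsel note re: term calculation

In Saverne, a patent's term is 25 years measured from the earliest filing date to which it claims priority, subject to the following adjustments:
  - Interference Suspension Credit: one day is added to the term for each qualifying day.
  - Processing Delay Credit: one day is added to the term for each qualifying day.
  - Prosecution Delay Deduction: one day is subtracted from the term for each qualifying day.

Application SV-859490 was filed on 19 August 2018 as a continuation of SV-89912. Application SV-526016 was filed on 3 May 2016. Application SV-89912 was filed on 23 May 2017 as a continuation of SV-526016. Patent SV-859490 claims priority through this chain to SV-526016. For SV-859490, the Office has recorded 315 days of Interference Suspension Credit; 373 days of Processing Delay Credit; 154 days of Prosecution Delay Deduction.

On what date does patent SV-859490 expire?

October 19, 2042

Earliest priority filing: 3 May 2016.
Base term: 3 May 2016 + 25 years → 3 May 2041.
Interference Suspension Credit: +315 days → 14 March 2042.
Processing Delay Credit: +373 days → 22 March 2043.
Prosecution Delay Deduction: −154 days → 19 October 2042.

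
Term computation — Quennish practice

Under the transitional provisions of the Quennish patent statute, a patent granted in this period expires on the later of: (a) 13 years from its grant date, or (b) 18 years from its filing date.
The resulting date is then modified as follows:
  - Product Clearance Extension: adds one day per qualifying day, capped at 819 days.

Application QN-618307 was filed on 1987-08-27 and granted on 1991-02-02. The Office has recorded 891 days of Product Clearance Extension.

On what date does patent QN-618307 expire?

(a) grant + 13 years → 2 February 2004.
(b) filing + 18 years → 27 August 2005.
Later of the two: 27 August 2005.
Product Clearance Extension: 891 days claimed exceeds the 819-day cap, so +819 days → 24 November 2007.

2007-11-24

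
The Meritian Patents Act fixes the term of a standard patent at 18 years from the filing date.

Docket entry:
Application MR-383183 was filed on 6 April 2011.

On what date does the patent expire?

April 6, 2029

Filing date + 18 years → 6 April 2029.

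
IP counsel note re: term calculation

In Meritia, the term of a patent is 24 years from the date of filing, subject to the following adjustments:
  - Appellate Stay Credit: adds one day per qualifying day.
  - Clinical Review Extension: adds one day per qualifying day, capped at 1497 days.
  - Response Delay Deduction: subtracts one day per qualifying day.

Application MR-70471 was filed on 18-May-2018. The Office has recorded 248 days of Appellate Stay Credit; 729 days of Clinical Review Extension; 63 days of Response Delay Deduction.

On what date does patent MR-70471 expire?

2044-11-17

Base term: filing date + 24 years → 18 May 2042.
Appellate Stay Credit: +248 days → 21 January 2043.
Clinical Review Extension: 729 days (within the 1497-day cap) → +729 days → 19 January 2045.
Response Delay Deduction: −63 days → 17 November 2044.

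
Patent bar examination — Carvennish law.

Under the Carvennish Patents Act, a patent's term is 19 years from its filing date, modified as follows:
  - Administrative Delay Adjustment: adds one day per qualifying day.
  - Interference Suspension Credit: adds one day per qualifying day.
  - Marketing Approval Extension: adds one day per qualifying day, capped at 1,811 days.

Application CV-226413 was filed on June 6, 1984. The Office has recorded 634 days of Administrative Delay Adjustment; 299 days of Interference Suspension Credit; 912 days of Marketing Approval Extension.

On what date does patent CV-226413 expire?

2008-06-24

Base term: filing date + 19 years → 6 June 2003.
Administrative Delay Adjustment: +634 days → 1 March 2005.
Interference Suspension Credit: +299 days → 25 December 2005.
Marketing Approval Extension: 912 days (within the 1811-day cap) → +912 days → 24 June 2008.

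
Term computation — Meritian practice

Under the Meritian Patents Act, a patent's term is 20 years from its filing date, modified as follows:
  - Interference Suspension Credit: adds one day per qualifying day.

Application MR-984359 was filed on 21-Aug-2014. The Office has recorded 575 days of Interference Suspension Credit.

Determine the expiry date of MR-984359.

2036-03-18

Base term: filing date + 20 years → 21 August 2034.
Interference Suspension Credit: +575 days → 18 March 2036.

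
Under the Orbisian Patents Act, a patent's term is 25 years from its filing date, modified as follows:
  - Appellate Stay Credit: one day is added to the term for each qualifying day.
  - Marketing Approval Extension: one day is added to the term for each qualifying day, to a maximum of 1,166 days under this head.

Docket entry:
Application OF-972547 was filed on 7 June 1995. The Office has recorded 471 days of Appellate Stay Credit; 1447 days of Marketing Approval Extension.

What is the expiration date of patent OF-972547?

November 30, 2024

Base term: filing date + 25 years → 7 June 2020.
Appellate Stay Credit: +471 days → 21 September 2021.
Marketing Approval Extension: 1447 days claimed exceeds the 1166-day cap, so +1166 days → 30 November 2024.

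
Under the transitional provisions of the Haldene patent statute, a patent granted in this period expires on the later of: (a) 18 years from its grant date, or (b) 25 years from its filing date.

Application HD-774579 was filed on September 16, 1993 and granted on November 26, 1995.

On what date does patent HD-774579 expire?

September 16, 2018

(a) grant + 18 years → 26 November 2013.
(b) filing + 25 years → 16 September 2018.
Later of the two: 16 September 2018.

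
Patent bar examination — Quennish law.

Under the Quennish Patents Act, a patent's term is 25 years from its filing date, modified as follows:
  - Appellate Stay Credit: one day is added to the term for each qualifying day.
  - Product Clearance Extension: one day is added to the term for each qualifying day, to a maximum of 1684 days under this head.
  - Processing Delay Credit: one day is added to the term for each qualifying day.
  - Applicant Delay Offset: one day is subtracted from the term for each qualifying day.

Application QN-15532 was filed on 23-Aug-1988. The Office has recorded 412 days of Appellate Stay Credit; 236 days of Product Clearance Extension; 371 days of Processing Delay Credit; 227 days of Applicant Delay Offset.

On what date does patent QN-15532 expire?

October 24, 2015

Base term: filing date + 25 years → 23 August 2013.
Appellate Stay Credit: +412 days → 9 October 2014.
Product Clearance Extension: 236 days (within the 1684-day cap) → +236 days → 2 June 2015.
Processing Delay Credit: +371 days → 7 June 2016.
Applicant Delay Offset: −227 days → 24 October 2015.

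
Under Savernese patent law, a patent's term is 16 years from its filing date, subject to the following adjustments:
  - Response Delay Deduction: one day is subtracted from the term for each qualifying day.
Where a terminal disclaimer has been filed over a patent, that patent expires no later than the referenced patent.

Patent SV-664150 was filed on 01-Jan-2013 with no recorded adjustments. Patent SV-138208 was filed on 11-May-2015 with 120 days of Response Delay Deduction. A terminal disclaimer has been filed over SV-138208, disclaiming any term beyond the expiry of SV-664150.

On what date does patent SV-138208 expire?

2029-01-01

Natural term of SV-138208:
  Base: filing + 16 years → 11 May 2031.
  Response Delay Deduction: −120 days → 11 January 2031.
Expiry of referenced patent SV-664150:
  Base: filing + 16 years → 1 January 2029.
Terminal disclaimer: SV-138208 expires on the earlier of 11 January 2031 and 1 January 2029.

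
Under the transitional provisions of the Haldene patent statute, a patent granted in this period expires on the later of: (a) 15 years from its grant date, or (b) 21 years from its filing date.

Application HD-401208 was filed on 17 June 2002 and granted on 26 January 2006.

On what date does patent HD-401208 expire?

June 17, 2023

(a) grant + 15 years → 26 January 2021.
(b) filing + 21 years → 17 June 2023.
Later of the two: 17 June 2023.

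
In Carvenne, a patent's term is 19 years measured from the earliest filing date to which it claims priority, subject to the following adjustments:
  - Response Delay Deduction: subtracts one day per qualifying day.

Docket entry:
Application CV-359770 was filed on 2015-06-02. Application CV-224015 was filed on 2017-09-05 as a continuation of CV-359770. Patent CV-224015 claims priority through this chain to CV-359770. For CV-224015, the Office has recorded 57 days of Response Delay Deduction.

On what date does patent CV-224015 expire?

Earliest priority filing: 2 June 2015.
Base term: 2 June 2015 + 19 years → 2 June 2034.
Response Delay Deduction: −57 days → 6 April 2034.

April 6, 2034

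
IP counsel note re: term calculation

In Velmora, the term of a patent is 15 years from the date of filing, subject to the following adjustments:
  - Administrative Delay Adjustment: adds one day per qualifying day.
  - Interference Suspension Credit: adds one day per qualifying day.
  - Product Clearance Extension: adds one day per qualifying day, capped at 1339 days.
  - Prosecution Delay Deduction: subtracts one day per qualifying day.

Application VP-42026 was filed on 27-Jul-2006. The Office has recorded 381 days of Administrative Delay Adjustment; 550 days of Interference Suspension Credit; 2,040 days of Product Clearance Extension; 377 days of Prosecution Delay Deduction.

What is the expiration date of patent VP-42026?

Base term: filing date + 15 years → 27 July 2021.
Administrative Delay Adjustment: +381 days → 12 August 2022.
Interference Suspension Credit: +550 days → 13 February 2024.
Product Clearance Extension: 2040 days claimed exceeds the 1339-day cap, so +1339 days → 14 October 2027.
Prosecution Delay Deduction: −377 days → 2 October 2026.

October 2, 2026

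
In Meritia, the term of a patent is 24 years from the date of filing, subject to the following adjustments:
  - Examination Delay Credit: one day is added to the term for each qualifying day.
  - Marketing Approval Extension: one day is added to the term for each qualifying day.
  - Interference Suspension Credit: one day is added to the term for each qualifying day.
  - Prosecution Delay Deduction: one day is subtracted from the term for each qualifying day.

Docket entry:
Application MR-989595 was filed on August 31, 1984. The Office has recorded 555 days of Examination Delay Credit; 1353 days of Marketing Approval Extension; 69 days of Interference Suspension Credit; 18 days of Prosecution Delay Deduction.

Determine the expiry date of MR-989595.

January 11, 2014

Base term: filing date + 24 years → 31 August 2008.
Examination Delay Credit: +555 days → 9 March 2010.
Marketing Approval Extension: +1353 days → 21 November 2013.
Interference Suspension Credit: +69 days → 29 January 2014.
Prosecution Delay Deduction: −18 days → 11 January 2014.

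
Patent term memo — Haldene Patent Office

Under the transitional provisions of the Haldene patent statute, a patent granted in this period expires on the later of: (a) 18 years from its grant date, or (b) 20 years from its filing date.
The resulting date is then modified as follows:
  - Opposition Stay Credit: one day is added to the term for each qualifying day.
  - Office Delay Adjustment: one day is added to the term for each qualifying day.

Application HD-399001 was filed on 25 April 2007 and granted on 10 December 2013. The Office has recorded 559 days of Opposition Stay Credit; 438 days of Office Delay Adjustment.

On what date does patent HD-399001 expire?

2034-09-02

(a) grant + 18 years → 10 December 2031.
(b) filing + 20 years → 25 April 2027.
Later of the two: 10 December 2031.
Opposition Stay Credit: +559 days → 21 June 2033.
Office Delay Adjustment: +438 days → 2 September 2034.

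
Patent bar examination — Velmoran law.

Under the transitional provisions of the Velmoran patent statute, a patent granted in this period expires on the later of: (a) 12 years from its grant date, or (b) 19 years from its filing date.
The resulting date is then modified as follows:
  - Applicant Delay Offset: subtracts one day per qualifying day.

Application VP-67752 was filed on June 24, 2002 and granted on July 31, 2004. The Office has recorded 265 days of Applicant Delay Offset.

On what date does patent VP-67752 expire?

October 2, 2020

(a) grant + 12 years → 31 July 2016.
(b) filing + 19 years → 24 June 2021.
Later of the two: 24 June 2021.
Applicant Delay Offset: −265 days → 2 October 2020.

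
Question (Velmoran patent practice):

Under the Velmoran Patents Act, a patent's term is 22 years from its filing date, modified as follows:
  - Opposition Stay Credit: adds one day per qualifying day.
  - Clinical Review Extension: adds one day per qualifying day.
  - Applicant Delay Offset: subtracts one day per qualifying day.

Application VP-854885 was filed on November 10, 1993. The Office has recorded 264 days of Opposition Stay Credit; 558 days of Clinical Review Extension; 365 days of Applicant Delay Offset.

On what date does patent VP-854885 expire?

February 9, 2017

Base term: filing date + 22 years → 10 November 2015.
Opposition Stay Credit: +264 days → 31 July 2016.
Clinical Review Extension: +558 days → 9 February 2018.
Applicant Delay Offset: −365 days → 9 February 2017.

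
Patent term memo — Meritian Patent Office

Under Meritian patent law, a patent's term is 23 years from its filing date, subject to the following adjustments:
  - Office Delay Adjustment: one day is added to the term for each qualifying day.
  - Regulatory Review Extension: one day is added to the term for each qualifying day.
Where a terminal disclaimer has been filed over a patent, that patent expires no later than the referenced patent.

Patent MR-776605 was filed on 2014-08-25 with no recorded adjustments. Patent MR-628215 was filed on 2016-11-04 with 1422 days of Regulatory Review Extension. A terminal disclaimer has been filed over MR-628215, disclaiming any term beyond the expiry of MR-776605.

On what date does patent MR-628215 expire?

August 25, 2037

Natural term of MR-628215:
  Base: filing + 23 years → 4 November 2039.
  Regulatory Review Extension: +1422 days → 26 September 2043.
Expiry of referenced patent MR-776605:
  Base: filing + 23 years → 25 August 2037.
Terminal disclaimer: MR-628215 expires on the earlier of 26 September 2043 and 25 August 2037.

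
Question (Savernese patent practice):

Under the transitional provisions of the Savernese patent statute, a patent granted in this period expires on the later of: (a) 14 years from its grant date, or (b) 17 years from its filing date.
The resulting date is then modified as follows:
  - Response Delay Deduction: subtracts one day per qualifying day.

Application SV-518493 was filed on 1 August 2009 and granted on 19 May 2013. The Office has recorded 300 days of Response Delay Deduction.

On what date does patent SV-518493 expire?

2026-07-23

(a) grant + 14 years → 19 May 2027.
(b) filing + 17 years → 1 August 2026.
Later of the two: 19 May 2027.
Response Delay Deduction: −300 days → 23 July 2026.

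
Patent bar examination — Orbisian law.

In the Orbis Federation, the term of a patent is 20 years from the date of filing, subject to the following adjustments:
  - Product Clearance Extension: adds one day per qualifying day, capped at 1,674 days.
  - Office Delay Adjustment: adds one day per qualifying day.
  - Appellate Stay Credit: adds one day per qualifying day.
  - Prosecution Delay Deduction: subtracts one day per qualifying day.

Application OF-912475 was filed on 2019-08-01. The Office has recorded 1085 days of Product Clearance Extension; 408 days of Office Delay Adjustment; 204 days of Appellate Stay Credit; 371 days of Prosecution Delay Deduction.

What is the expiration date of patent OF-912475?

Base term: filing date + 20 years → 1 August 2039.
Product Clearance Extension: 1085 days (within the 1674-day cap) → +1085 days → 21 July 2042.
Office Delay Adjustment: +408 days → 2 September 2043.
Appellate Stay Credit: +204 days → 24 March 2044.
Prosecution Delay Deduction: −371 days → 19 March 2043.

March 19, 2043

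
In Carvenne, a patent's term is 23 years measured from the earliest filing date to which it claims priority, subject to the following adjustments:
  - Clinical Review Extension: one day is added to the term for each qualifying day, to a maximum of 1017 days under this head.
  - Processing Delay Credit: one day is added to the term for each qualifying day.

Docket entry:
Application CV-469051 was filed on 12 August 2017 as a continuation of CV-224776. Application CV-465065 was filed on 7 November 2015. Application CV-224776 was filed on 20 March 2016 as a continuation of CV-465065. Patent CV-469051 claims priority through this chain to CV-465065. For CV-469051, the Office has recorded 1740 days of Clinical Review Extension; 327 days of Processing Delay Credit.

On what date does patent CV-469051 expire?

Earliest priority filing: 7 November 2015.
Base term: 7 November 2015 + 23 years → 7 November 2038.
Clinical Review Extension: 1740 days claimed exceeds the 1017-day cap, so +1017 days → 20 August 2041.
Processing Delay Credit: +327 days → 13 July 2042.

July 13, 2042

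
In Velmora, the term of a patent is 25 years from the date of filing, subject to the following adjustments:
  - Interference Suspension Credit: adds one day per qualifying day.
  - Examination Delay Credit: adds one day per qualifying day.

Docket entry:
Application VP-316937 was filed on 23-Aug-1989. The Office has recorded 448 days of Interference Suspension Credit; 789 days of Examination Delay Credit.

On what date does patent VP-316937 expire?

January 11, 2018

Base term: filing date + 25 years → 23 August 2014.
Interference Suspension Credit: +448 days → 14 November 2015.
Examination Delay Credit: +789 days → 11 January 2018.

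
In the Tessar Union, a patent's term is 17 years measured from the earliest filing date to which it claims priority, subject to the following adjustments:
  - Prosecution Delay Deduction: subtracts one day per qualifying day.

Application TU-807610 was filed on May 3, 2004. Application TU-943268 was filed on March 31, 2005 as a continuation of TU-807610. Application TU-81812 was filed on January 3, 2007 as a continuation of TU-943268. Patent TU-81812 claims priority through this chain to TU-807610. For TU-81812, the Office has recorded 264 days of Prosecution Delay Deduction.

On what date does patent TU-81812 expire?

Earliest priority filing: 3 May 2004.
Base term: 3 May 2004 + 17 years → 3 May 2021.
Prosecution Delay Deduction: −264 days → 12 August 2020.

2020-08-12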